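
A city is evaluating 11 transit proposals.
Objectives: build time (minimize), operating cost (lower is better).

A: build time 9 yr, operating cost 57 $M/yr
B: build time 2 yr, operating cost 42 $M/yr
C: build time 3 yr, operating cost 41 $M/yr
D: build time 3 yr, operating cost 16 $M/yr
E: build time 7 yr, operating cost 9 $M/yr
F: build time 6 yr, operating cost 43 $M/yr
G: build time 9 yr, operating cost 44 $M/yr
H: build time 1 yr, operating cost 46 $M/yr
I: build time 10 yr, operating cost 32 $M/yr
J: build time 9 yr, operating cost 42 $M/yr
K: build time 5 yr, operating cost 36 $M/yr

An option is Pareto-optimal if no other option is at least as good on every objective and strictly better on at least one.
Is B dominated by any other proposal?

No

A: worse on build time (9 vs 2).
C: worse on build time (3 vs 2).
D: worse on build time (3 vs 2).
E: worse on build time (7 vs 2).
F: worse on build time (6 vs 2).
G: worse on build time (9 vs 2).
H: worse on operating cost (46 vs 42).
I: worse on build time (10 vs 2).
J: worse on build time (9 vs 2).
K: worse on build time (5 vs 2).
No option is at least as good as B on every objective and strictly better on one.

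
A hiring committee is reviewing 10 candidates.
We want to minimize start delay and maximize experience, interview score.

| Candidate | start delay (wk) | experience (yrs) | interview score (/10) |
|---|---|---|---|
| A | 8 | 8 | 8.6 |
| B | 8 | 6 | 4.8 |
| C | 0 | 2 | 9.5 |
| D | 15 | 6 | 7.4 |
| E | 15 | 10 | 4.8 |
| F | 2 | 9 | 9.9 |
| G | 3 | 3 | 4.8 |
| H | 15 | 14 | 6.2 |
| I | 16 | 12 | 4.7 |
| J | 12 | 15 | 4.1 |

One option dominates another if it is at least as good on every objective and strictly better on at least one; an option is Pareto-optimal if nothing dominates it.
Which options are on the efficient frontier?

A: dominated by F (start delay 2≤8, experience 9≥8, interview score 9.9≥8.6).
B: dominated by A (start delay 8≤8, experience 8≥6, interview score 8.6≥4.8).
C: not dominated (best start delay).
D: dominated by A (start delay 8≤15, experience 8≥6, interview score 8.6≥7.4).
E: dominated by H (start delay 15≤15, experience 14≥10, interview score 6.2≥4.8).
F: not dominated (best interview score).
G: dominated by F (start delay 2≤3, experience 9≥3, interview score 9.9≥4.8).
H: not dominated.
I: dominated by H (start delay 15≤16, experience 14≥12, interview score 6.2≥4.7).
J: not dominated (best experience).

C, F, H, J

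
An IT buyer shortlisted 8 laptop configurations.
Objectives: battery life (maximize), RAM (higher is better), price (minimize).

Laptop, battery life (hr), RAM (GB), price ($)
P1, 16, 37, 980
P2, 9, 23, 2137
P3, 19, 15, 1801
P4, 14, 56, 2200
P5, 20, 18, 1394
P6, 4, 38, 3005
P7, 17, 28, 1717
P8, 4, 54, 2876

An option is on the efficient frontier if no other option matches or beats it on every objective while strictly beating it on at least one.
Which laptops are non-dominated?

P1, P4, P5, P7

P1: not dominated (best price).
P2: dominated by P1 (battery life 16≥9, RAM 37≥23, price 980≤2137).
P3: dominated by P5 (battery life 20≥19, RAM 18≥15, price 1394≤1801).
P4: not dominated (best RAM).
P5: not dominated (best battery life).
P6: dominated by P4 (battery life 14≥4, RAM 56≥38, price 2200≤3005).
P7: not dominated.
P8: dominated by P4 (battery life 14≥4, RAM 56≥54, price 2200≤2876).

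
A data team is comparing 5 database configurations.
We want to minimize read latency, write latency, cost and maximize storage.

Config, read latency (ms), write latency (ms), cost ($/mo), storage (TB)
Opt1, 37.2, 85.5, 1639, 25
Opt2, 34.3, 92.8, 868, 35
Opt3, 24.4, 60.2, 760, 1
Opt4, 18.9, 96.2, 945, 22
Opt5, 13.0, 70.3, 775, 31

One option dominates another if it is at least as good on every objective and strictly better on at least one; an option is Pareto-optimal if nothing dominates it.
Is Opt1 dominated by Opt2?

Opt2 vs Opt1: Opt2 is worse on write latency (92.8 vs 85.5), so it does not dominate Opt1.

No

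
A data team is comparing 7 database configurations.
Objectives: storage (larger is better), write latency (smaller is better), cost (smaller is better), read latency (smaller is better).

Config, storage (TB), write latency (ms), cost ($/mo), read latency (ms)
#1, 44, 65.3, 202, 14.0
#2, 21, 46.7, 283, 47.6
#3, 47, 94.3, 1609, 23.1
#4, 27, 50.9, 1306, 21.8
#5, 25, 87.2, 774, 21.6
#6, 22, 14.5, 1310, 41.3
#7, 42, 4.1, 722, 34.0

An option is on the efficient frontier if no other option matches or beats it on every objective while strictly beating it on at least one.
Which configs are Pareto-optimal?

#1: not dominated (best cost).
#2: not dominated.
#3: not dominated (best storage).
#4: not dominated.
#5: dominated by #1 (storage 44≥25, write latency 65.3≤87.2, cost 202≤774, read latency 14.0≤21.6).
#6: dominated by #7 (storage 42≥22, write latency 4.1≤14.5, cost 722≤1310, read latency 34.0≤41.3).
#7: not dominated (best write latency).

#1, #2, #3, #4, #7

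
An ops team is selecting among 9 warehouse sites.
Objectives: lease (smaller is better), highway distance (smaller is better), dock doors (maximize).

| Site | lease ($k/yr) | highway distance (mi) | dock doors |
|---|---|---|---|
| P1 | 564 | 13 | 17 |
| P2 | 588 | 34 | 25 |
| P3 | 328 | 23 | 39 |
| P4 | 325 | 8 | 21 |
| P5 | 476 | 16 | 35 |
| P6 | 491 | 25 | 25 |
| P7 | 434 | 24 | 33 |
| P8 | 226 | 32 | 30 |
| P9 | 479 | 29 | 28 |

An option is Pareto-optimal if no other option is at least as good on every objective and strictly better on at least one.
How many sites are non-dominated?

P1: dominated by P4 (lease 325≤564, highway distance 8≤13, dock doors 21≥17).
P2: dominated by P3 (lease 328≤588, highway distance 23≤34, dock doors 39≥25).
P3: not dominated (best dock doors).
P4: not dominated (best highway distance).
P5: not dominated.
P6: dominated by P3 (lease 328≤491, highway distance 23≤25, dock doors 39≥25).
P7: dominated by P3 (lease 328≤434, highway distance 23≤24, dock doors 39≥33).
P8: not dominated (best lease).
P9: dominated by P3 (lease 328≤479, highway distance 23≤29, dock doors 39≥28).
Pareto-optimal: P3, P4, P5, P8 → 4.

4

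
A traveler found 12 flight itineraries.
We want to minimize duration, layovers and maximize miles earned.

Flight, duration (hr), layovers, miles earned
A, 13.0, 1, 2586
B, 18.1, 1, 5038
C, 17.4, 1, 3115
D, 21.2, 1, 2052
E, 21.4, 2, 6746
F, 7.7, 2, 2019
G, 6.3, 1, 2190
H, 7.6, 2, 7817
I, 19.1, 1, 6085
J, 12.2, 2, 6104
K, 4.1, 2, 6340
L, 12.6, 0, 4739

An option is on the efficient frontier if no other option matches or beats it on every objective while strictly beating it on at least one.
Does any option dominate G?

No

A: worse on duration (13.0 vs 6.3).
B: worse on duration (18.1 vs 6.3).
C: worse on duration (17.4 vs 6.3).
D: worse on duration (21.2 vs 6.3).
E: worse on duration (21.4 vs 6.3).
F: worse on duration (7.7 vs 6.3).
H: worse on duration (7.6 vs 6.3).
I: worse on duration (19.1 vs 6.3).
J: worse on duration (12.2 vs 6.3).
K: worse on layovers (2 vs 1).
L: worse on duration (12.6 vs 6.3).
No option is at least as good as G on every objective and strictly better on one.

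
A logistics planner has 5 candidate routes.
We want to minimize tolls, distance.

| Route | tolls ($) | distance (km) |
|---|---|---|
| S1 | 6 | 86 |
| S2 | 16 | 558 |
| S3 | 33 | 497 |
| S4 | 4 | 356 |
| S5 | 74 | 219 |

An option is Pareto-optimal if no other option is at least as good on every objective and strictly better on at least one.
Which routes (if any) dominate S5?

S1: tolls 6≤74, distance 86≤219 — dominates S5.
Others (S2, S3, S4) are each worse than S5 on at least one objective.

S1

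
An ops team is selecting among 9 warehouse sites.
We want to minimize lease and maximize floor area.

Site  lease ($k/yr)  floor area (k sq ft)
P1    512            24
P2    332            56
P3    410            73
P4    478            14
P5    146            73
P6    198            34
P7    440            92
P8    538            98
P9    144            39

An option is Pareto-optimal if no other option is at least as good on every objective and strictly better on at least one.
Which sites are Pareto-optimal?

P1: dominated by P2 (lease 332≤512, floor area 56≥24).
P2: dominated by P5 (lease 146≤332, floor area 73≥56).
P3: dominated by P5 (lease 146≤410, floor area 73≥73).
P4: dominated by P2 (lease 332≤478, floor area 56≥14).
P5: not dominated.
P6: dominated by P5 (lease 146≤198, floor area 73≥34).
P7: not dominated.
P8: not dominated (best floor area).
P9: not dominated (best lease).

P5, P7, P8, P9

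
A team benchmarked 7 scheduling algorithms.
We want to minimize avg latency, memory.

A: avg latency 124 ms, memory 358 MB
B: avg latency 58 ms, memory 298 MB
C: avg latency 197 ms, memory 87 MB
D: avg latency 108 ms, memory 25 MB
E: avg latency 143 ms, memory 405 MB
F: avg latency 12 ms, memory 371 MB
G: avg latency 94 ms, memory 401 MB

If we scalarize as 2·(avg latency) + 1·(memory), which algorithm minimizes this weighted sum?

D

A: 2·124 + 1·358 = 606
B: 2·58 + 1·298 = 414
C: 2·197 + 1·87 = 481
D: 2·108 + 1·25 = 241
E: 2·143 + 1·405 = 691
F: 2·12 + 1·371 = 395
G: 2·94 + 1·401 = 589
Lowest: D at 241.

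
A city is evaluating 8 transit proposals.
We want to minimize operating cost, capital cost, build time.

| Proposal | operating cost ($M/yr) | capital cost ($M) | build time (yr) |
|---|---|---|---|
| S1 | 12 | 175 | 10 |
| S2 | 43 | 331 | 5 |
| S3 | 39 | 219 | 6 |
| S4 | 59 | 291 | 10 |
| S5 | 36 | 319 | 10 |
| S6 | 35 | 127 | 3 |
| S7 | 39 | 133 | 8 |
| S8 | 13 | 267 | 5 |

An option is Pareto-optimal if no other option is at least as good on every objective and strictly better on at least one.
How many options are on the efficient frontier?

3

S1: not dominated (best operating cost).
S2: dominated by S6 (operating cost 35≤43, capital cost 127≤331, build time 3≤5).
S3: dominated by S6 (operating cost 35≤39, capital cost 127≤219, build time 3≤6).
S4: dominated by S1 (operating cost 12≤59, capital cost 175≤291, build time 10≤10).
S5: dominated by S1 (operating cost 12≤36, capital cost 175≤319, build time 10≤10).
S6: not dominated (best capital cost).
S7: dominated by S6 (operating cost 35≤39, capital cost 127≤133, build time 3≤8).
S8: not dominated.
Pareto-optimal: S1, S6, S8 → 3.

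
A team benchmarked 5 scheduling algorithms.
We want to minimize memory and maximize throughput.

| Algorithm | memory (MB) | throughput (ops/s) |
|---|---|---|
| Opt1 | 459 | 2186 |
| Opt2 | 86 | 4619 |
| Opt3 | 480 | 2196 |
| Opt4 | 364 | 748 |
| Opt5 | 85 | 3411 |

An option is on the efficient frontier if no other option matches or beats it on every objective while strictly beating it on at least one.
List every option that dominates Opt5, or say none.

none

Opt1: worse on memory (459 vs 85).
Opt2: worse on memory (86 vs 85).
Opt3: worse on memory (480 vs 85).
Opt4: worse on memory (364 vs 85).
No option dominates Opt5.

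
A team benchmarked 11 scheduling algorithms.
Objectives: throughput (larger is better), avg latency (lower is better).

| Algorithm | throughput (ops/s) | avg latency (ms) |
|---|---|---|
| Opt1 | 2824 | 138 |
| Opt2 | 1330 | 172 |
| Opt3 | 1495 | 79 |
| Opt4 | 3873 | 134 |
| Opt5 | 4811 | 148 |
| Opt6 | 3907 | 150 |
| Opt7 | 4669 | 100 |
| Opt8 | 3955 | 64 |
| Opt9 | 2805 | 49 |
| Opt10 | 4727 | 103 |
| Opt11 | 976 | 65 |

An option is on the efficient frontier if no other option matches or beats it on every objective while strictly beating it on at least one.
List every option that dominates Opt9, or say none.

none

Opt1: worse on avg latency (138 vs 49).
Opt2: worse on throughput (1330 vs 2805).
Opt3: worse on throughput (1495 vs 2805).
Opt4: worse on avg latency (134 vs 49).
Opt5: worse on avg latency (148 vs 49).
Opt6: worse on avg latency (150 vs 49).
Opt7: worse on avg latency (100 vs 49).
Opt8: worse on avg latency (64 vs 49).
Opt10: worse on avg latency (103 vs 49).
Opt11: worse on throughput (976 vs 2805).
No option dominates Opt9.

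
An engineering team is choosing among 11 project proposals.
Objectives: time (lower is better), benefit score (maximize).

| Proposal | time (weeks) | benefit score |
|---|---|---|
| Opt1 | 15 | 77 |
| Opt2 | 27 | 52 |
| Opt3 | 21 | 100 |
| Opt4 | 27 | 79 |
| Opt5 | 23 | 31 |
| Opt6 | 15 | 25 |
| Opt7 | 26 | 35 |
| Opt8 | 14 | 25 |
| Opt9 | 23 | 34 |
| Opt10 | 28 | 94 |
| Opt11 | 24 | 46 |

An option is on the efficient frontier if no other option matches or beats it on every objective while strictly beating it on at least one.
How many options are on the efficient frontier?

3

Opt1: not dominated.
Opt2: dominated by Opt1 (time 15≤27, benefit score 77≥52).
Opt3: not dominated (best benefit score).
Opt4: dominated by Opt3 (time 21≤27, benefit score 100≥79).
Opt5: dominated by Opt1 (time 15≤23, benefit score 77≥31).
Opt6: dominated by Opt1 (time 15≤15, benefit score 77≥25).
Opt7: dominated by Opt1 (time 15≤26, benefit score 77≥35).
Opt8: not dominated (best time).
Opt9: dominated by Opt1 (time 15≤23, benefit score 77≥34).
Opt10: dominated by Opt3 (time 21≤28, benefit score 100≥94).
Opt11: dominated by Opt1 (time 15≤24, benefit score 77≥46).
Pareto-optimal: Opt1, Opt3, Opt8 → 3.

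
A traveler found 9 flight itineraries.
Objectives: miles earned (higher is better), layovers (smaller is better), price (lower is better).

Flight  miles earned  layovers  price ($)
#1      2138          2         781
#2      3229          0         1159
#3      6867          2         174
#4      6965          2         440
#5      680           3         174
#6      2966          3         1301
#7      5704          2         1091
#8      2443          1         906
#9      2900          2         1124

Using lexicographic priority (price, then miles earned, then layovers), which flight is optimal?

First minimize price: best is 174, kept {#3, #5}.
Then maximize miles earned: best is 6867, kept {#3}.

#3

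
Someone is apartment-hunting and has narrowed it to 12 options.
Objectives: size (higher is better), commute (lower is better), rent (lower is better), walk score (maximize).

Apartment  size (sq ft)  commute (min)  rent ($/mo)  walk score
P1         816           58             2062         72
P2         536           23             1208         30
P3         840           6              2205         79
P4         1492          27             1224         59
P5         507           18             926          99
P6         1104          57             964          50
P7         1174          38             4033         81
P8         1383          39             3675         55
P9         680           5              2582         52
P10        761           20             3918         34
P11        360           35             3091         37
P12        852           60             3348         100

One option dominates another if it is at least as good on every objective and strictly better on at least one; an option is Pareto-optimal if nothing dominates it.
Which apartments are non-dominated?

P1: not dominated.
P2: not dominated.
P3: not dominated.
P4: not dominated (best size).
P5: not dominated (best rent).
P6: not dominated.
P7: not dominated.
P8: dominated by P4 (size 1492≥1383, commute 27≤39, rent 1224≤3675, walk score 59≥55).
P9: not dominated (best commute).
P10: dominated by P3 (size 840≥761, commute 6≤20, rent 2205≤3918, walk score 79≥34).
P11: dominated by P3 (size 840≥360, commute 6≤35, rent 2205≤3091, walk score 79≥37).
P12: not dominated (best walk score).

P1, P2, P3, P4, P5, P6, P7, P9, P12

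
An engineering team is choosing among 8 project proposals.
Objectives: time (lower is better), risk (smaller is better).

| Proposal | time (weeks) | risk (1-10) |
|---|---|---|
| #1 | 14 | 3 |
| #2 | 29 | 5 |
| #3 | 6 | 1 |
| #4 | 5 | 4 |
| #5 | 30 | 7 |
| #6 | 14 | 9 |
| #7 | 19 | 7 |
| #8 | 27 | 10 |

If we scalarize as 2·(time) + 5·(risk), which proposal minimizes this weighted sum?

#1: 2·14 + 5·3 = 43
#2: 2·29 + 5·5 = 83
#3: 2·6 + 5·1 = 17
#4: 2·5 + 5·4 = 30
#5: 2·30 + 5·7 = 95
#6: 2·14 + 5·9 = 73
#7: 2·19 + 5·7 = 73
#8: 2·27 + 5·10 = 104
Lowest: #3 at 17.

#3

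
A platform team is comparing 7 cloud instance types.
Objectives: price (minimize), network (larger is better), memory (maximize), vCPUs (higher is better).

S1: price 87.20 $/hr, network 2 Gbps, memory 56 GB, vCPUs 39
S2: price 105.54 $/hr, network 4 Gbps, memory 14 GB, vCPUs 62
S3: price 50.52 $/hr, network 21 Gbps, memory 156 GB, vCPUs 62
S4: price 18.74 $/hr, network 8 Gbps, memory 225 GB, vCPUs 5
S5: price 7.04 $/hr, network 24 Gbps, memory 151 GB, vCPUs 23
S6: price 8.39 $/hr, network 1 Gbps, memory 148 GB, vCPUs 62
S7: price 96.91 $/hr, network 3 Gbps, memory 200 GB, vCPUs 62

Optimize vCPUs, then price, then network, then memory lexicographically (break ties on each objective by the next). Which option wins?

First maximize vCPUs: best is 62, kept {S2, S3, S6, S7}.
Then minimize price: best is 8.39, kept {S6}.

S6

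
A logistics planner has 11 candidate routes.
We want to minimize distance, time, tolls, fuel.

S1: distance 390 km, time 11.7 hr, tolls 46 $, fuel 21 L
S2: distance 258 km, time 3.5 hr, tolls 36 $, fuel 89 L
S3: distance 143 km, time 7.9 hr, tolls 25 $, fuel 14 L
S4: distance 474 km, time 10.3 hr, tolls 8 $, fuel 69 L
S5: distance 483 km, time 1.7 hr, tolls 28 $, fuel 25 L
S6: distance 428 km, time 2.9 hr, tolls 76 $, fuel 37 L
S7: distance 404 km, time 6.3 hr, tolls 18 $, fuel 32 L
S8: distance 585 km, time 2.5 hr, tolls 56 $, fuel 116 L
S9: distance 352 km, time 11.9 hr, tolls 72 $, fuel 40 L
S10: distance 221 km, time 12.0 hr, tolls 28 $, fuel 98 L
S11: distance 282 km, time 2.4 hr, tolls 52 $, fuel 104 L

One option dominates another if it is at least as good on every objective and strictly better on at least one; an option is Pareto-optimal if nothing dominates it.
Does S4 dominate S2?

No

S4 vs S2: S4 is worse on distance (474 vs 258), so it does not dominate S2.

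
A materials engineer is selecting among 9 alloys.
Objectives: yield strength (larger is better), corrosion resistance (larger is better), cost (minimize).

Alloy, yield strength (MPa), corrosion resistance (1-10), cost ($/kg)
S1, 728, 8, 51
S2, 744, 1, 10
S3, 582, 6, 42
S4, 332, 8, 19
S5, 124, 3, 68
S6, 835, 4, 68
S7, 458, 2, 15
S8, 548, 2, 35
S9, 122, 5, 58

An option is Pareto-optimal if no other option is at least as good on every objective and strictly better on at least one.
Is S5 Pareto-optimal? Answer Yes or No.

No

S1 vs S5: yield strength 728≥124, corrosion resistance 8≥3, cost 51≤68 — S1 is at least as good on every objective and strictly better on at least one, so S1 dominates S5.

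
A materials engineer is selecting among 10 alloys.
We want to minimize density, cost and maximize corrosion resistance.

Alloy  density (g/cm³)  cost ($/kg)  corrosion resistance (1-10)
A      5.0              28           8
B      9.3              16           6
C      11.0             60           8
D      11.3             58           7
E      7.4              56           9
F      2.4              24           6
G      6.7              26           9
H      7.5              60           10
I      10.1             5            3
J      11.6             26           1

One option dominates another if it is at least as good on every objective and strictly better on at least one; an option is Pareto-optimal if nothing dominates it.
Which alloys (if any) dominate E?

G

G: density 6.7≤7.4, cost 26≤56, corrosion resistance 9≥9 — dominates E.
Others (A, B, C, D, F, H, I, J) are each worse than E on at least one objective.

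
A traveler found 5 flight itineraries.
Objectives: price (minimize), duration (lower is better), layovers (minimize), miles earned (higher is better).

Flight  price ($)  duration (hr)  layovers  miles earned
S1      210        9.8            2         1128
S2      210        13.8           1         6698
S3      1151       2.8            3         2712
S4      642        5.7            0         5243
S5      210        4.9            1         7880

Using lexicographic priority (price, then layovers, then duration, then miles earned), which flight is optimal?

First minimize price: best is 210, kept {S1, S2, S5}.
Then minimize layovers: best is 1, kept {S2, S5}.
Then minimize duration: best is 4.9, kept {S5}.

S5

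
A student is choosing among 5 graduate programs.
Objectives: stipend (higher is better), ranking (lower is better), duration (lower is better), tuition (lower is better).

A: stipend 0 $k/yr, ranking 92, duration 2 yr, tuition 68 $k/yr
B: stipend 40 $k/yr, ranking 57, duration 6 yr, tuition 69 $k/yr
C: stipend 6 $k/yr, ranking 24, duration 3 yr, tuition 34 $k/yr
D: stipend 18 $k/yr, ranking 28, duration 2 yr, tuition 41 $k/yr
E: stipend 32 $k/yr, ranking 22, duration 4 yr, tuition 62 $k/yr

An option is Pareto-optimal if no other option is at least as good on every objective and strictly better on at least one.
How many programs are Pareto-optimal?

4

A: dominated by D (stipend 18≥0, ranking 28≤92, duration 2≤2, tuition 41≤68).
B: not dominated (best stipend).
C: not dominated (best tuition).
D: not dominated.
E: not dominated (best ranking).
Pareto-optimal: B, C, D, E → 4.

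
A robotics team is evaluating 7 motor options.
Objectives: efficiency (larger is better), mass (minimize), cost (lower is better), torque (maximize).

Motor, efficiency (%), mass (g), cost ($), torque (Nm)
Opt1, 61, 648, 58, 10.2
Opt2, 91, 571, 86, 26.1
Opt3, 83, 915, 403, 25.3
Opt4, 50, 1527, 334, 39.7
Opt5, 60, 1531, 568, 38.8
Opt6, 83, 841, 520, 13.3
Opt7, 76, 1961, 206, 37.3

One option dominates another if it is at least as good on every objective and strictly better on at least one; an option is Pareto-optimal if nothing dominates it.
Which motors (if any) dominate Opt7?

none

Opt1: worse on efficiency (61 vs 76).
Opt2: worse on torque (26.1 vs 37.3).
Opt3: worse on cost (403 vs 206).
Opt4: worse on efficiency (50 vs 76).
Opt5: worse on efficiency (60 vs 76).
Opt6: worse on cost (520 vs 206).
No option dominates Opt7.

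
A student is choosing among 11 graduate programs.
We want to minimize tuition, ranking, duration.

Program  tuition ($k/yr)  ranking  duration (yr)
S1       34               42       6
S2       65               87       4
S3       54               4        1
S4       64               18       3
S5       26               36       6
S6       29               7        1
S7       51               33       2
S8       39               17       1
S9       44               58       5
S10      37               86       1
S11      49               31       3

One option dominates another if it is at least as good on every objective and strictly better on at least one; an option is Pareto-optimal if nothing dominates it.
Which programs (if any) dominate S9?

S6, S8

S6: tuition 29≤44, ranking 7≤58, duration 1≤5 — dominates S9.
S8: tuition 39≤44, ranking 17≤58, duration 1≤5 — dominates S9.
Others (S1, S2, S3, S4, S5, S7, S10, S11) are each worse than S9 on at least one objective.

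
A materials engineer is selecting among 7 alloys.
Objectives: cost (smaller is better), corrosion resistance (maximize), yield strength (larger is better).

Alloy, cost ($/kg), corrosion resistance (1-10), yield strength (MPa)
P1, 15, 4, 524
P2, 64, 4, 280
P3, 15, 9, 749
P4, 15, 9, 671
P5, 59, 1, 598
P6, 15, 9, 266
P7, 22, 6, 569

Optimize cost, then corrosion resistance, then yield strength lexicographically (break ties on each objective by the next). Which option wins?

P3

First minimize cost: best is 15, kept {P1, P3, P4, P6}.
Then maximize corrosion resistance: best is 9, kept {P3, P4, P6}.
Then maximize yield strength: best is 749, kept {P3}.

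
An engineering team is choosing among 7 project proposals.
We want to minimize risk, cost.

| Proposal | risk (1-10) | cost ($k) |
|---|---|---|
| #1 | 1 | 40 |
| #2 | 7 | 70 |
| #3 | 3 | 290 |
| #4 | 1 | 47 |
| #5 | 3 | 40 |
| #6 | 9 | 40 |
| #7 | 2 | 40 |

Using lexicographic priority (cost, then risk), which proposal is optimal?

#1

First minimize cost: best is 40, kept {#1, #5, #6, #7}.
Then minimize risk: best is 1, kept {#1}.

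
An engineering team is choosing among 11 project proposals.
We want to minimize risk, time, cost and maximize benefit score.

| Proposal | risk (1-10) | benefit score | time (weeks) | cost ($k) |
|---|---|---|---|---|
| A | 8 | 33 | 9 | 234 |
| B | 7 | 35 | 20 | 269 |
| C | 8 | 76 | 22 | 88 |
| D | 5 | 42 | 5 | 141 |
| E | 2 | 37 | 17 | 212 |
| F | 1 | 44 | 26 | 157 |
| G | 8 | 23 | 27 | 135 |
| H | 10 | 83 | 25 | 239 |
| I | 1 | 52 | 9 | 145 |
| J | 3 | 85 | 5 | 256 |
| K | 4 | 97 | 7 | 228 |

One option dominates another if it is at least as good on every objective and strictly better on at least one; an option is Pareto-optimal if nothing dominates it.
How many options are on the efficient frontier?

5

A: dominated by D (risk 5≤8, benefit score 42≥33, time 5≤9, cost 141≤234).
B: dominated by D (risk 5≤7, benefit score 42≥35, time 5≤20, cost 141≤269).
C: not dominated (best cost).
D: not dominated.
E: dominated by I (risk 1≤2, benefit score 52≥37, time 9≤17, cost 145≤212).
F: dominated by I (risk 1≤1, benefit score 52≥44, time 9≤26, cost 145≤157).
G: dominated by C (risk 8≤8, benefit score 76≥23, time 22≤27, cost 88≤135).
H: dominated by K (risk 4≤10, benefit score 97≥83, time 7≤25, cost 228≤239).
I: not dominated.
J: not dominated.
K: not dominated (best benefit score).
Pareto-optimal: C, D, I, J, K → 5.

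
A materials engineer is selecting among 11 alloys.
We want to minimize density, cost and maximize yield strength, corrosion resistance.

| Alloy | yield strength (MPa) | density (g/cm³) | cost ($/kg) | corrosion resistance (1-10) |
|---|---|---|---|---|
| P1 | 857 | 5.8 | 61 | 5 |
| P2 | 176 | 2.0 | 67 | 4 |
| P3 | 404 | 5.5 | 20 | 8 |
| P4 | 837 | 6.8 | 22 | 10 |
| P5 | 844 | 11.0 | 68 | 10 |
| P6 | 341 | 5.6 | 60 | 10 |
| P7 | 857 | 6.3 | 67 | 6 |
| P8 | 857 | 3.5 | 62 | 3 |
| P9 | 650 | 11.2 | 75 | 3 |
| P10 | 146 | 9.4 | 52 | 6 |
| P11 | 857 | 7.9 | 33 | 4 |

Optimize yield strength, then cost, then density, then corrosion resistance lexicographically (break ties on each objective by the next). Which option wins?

First maximize yield strength: best is 857, kept {P1, P7, P8, P11}.
Then minimize cost: best is 33, kept {P11}.

P11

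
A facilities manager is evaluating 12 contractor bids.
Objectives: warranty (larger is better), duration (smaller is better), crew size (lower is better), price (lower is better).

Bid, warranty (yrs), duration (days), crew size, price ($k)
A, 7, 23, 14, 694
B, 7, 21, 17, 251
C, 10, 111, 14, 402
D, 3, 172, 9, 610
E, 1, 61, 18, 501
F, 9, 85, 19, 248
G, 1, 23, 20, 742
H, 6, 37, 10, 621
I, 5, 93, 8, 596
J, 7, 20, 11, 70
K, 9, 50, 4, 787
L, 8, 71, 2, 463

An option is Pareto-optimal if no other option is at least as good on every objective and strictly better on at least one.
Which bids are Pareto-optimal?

A: dominated by J (warranty 7≥7, duration 20≤23, crew size 11≤14, price 70≤694).
B: dominated by J (warranty 7≥7, duration 20≤21, crew size 11≤17, price 70≤251).
C: not dominated (best warranty).
D: dominated by I (warranty 5≥3, duration 93≤172, crew size 8≤9, price 596≤610).
E: dominated by B (warranty 7≥1, duration 21≤61, crew size 17≤18, price 251≤501).
F: not dominated.
G: dominated by A (warranty 7≥1, duration 23≤23, crew size 14≤20, price 694≤742).
H: not dominated.
I: dominated by L (warranty 8≥5, duration 71≤93, crew size 2≤8, price 463≤596).
J: not dominated (best duration).
K: not dominated.
L: not dominated (best crew size).

C, F, H, J, K, L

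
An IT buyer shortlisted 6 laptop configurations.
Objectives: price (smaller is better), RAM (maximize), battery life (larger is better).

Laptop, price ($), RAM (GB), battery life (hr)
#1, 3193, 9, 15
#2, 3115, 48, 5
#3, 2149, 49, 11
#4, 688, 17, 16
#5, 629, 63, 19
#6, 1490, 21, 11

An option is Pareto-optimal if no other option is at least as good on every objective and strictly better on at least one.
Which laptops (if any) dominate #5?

#1: worse on price (3193 vs 629).
#2: worse on price (3115 vs 629).
#3: worse on price (2149 vs 629).
#4: worse on price (688 vs 629).
#6: worse on price (1490 vs 629).
No option dominates #5.

none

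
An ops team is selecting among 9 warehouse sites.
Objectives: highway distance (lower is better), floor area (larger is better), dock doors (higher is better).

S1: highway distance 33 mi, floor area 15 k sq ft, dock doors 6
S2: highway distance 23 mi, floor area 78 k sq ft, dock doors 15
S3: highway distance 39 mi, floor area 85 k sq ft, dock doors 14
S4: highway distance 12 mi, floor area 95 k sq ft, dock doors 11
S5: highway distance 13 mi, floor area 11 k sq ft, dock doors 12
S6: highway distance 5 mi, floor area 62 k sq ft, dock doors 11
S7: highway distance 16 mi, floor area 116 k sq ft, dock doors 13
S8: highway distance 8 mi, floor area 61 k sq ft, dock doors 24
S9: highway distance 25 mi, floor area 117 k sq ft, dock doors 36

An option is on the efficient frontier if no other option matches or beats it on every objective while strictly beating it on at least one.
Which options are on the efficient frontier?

S1: dominated by S2 (highway distance 23≤33, floor area 78≥15, dock doors 15≥6).
S2: not dominated.
S3: dominated by S9 (highway distance 25≤39, floor area 117≥85, dock doors 36≥14).
S4: not dominated.
S5: dominated by S8 (highway distance 8≤13, floor area 61≥11, dock doors 24≥12).
S6: not dominated (best highway distance).
S7: not dominated.
S8: not dominated.
S9: not dominated (best floor area).

S2, S4, S6, S7, S8, S9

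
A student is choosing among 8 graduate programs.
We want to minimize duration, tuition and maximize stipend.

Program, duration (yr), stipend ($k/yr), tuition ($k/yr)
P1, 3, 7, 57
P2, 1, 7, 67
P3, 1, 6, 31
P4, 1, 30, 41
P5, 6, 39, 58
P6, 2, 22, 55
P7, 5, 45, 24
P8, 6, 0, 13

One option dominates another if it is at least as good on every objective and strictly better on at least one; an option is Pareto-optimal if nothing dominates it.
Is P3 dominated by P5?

P5 vs P3: P5 is worse on duration (6 vs 1), so it does not dominate P3.

No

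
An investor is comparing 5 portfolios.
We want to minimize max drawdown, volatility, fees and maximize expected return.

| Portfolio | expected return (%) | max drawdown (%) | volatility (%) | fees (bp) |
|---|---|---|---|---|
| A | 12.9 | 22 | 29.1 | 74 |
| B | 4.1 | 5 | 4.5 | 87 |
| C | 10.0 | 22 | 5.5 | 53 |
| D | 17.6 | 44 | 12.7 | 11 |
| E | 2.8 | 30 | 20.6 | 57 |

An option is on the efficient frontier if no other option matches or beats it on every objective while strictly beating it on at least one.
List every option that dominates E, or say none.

C

C: expected return 10.0≥2.8, max drawdown 22≤30, volatility 5.5≤20.6, fees 53≤57 — dominates E.
Others (A, B, D) are each worse than E on at least one objective.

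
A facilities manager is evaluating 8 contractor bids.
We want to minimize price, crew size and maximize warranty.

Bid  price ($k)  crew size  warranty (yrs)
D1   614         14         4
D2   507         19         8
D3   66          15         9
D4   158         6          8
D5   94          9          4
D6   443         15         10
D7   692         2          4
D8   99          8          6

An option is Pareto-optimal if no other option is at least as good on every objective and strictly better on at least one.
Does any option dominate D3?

D1: worse on price (614 vs 66).
D2: worse on price (507 vs 66).
D4: worse on price (158 vs 66).
D5: worse on price (94 vs 66).
D6: worse on price (443 vs 66).
D7: worse on price (692 vs 66).
D8: worse on price (99 vs 66).
No option is at least as good as D3 on every objective and strictly better on one.

No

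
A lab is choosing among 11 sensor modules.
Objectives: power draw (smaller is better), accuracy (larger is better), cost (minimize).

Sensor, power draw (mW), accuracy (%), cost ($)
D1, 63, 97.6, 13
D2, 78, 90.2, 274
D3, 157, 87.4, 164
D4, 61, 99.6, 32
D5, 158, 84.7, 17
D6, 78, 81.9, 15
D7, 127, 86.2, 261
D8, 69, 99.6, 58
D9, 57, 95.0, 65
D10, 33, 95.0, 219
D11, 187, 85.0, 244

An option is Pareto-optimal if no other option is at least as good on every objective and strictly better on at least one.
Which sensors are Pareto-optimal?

D1, D4, D9, D10

D1: not dominated (best cost).
D2: dominated by D1 (power draw 63≤78, accuracy 97.6≥90.2, cost 13≤274).
D3: dominated by D1 (power draw 63≤157, accuracy 97.6≥87.4, cost 13≤164).
D4: not dominated.
D5: dominated by D1 (power draw 63≤158, accuracy 97.6≥84.7, cost 13≤17).
D6: dominated by D1 (power draw 63≤78, accuracy 97.6≥81.9, cost 13≤15).
D7: dominated by D1 (power draw 63≤127, accuracy 97.6≥86.2, cost 13≤261).
D8: dominated by D4 (power draw 61≤69, accuracy 99.6≥99.6, cost 32≤58).
D9: not dominated.
D10: not dominated (best power draw).
D11: dominated by D1 (power draw 63≤187, accuracy 97.6≥85.0, cost 13≤244).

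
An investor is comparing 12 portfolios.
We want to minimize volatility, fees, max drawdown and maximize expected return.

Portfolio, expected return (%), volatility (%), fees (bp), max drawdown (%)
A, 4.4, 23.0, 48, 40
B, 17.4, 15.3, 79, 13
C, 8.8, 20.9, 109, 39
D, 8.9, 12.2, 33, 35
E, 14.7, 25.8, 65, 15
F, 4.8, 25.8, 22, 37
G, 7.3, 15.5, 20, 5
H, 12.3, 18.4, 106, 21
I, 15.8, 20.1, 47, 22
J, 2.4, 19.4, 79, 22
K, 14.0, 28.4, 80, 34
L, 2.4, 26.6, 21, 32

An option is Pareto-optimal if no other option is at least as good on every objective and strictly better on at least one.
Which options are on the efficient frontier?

A: dominated by D (expected return 8.9≥4.4, volatility 12.2≤23.0, fees 33≤48, max drawdown 35≤40).
B: not dominated (best expected return).
C: dominated by B (expected return 17.4≥8.8, volatility 15.3≤20.9, fees 79≤109, max drawdown 13≤39).
D: not dominated (best volatility).
E: not dominated.
F: dominated by G (expected return 7.3≥4.8, volatility 15.5≤25.8, fees 20≤22, max drawdown 5≤37).
G: not dominated (best fees).
H: dominated by B (expected return 17.4≥12.3, volatility 15.3≤18.4, fees 79≤106, max drawdown 13≤21).
I: not dominated.
J: dominated by B (expected return 17.4≥2.4, volatility 15.3≤19.4, fees 79≤79, max drawdown 13≤22).
K: dominated by B (expected return 17.4≥14.0, volatility 15.3≤28.4, fees 79≤80, max drawdown 13≤34).
L: dominated by G (expected return 7.3≥2.4, volatility 15.5≤26.6, fees 20≤21, max drawdown 5≤32).

B, D, E, G, I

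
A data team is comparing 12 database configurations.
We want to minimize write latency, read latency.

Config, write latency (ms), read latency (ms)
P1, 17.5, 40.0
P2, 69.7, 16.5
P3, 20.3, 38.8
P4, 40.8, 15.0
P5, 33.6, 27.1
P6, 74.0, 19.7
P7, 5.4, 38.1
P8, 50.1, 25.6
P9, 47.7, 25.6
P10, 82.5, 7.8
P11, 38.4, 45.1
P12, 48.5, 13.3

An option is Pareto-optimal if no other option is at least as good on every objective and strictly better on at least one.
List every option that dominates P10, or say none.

P1: worse on read latency (40.0 vs 7.8).
P2: worse on read latency (16.5 vs 7.8).
P3: worse on read latency (38.8 vs 7.8).
P4: worse on read latency (15.0 vs 7.8).
P5: worse on read latency (27.1 vs 7.8).
P6: worse on read latency (19.7 vs 7.8).
P7: worse on read latency (38.1 vs 7.8).
P8: worse on read latency (25.6 vs 7.8).
P9: worse on read latency (25.6 vs 7.8).
P11: worse on read latency (45.1 vs 7.8).
P12: worse on read latency (13.3 vs 7.8).
No option dominates P10.

none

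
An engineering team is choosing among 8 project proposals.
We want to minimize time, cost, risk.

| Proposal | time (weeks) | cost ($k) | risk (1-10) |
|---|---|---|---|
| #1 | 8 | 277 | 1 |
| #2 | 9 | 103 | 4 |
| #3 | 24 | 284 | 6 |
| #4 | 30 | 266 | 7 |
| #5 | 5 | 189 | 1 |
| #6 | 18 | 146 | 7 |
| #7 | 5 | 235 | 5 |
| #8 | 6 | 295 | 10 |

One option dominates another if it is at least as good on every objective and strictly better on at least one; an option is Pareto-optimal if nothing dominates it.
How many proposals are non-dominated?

2

#1: dominated by #5 (time 5≤8, cost 189≤277, risk 1≤1).
#2: not dominated (best cost).
#3: dominated by #1 (time 8≤24, cost 277≤284, risk 1≤6).
#4: dominated by #2 (time 9≤30, cost 103≤266, risk 4≤7).
#5: not dominated.
#6: dominated by #2 (time 9≤18, cost 103≤146, risk 4≤7).
#7: dominated by #5 (time 5≤5, cost 189≤235, risk 1≤5).
#8: dominated by #5 (time 5≤6, cost 189≤295, risk 1≤10).
Pareto-optimal: #2, #5 → 2.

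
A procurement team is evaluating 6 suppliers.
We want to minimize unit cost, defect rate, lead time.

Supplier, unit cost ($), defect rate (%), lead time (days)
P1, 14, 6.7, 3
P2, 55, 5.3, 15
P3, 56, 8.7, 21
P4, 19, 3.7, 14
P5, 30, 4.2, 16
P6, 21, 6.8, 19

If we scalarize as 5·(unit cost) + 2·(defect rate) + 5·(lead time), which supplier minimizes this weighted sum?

P1

P1: 5·14 + 2·6.7 + 5·3 = 98.4
P2: 5·55 + 2·5.3 + 5·15 = 360.6
P3: 5·56 + 2·8.7 + 5·21 = 402.4
P4: 5·19 + 2·3.7 + 5·14 = 172.4
P5: 5·30 + 2·4.2 + 5·16 = 238.4
P6: 5·21 + 2·6.8 + 5·19 = 213.6
Lowest: P1 at 98.4.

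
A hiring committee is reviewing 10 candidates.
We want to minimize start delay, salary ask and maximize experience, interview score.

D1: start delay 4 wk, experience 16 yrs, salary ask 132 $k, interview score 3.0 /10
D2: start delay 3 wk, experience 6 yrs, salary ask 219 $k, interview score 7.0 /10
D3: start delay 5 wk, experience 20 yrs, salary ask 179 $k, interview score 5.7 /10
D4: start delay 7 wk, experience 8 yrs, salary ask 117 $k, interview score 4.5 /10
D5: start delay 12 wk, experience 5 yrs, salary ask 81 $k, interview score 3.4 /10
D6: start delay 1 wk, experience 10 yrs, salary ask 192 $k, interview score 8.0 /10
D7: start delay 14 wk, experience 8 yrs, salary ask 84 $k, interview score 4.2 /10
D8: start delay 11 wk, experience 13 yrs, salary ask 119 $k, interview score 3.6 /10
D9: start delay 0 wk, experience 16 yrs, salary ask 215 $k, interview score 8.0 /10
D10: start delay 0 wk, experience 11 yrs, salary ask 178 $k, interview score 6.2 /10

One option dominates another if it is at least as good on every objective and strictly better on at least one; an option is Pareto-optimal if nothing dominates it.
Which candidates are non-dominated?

D1: not dominated.
D2: dominated by D6 (start delay 1≤3, experience 10≥6, salary ask 192≤219, interview score 8.0≥7.0).
D3: not dominated (best experience).
D4: not dominated.
D5: not dominated (best salary ask).
D6: not dominated.
D7: not dominated.
D8: not dominated.
D9: not dominated.
D10: not dominated.

D1, D3, D4, D5, D6, D7, D8, D9, D10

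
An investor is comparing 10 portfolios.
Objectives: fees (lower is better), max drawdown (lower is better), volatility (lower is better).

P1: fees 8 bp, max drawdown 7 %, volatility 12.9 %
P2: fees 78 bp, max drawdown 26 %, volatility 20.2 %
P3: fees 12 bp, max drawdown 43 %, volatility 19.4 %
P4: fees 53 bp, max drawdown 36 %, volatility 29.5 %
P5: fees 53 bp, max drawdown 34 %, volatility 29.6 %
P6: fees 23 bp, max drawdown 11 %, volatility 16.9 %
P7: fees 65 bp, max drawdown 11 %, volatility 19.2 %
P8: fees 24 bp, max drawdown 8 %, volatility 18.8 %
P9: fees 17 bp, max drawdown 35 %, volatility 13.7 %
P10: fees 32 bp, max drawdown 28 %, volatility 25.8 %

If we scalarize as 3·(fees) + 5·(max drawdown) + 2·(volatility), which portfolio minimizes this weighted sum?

P1: 3·8 + 5·7 + 2·12.9 = 84.8
P2: 3·78 + 5·26 + 2·20.2 = 404.4
P3: 3·12 + 5·43 + 2·19.4 = 289.8
P4: 3·53 + 5·36 + 2·29.5 = 398.0
P5: 3·53 + 5·34 + 2·29.6 = 388.2
P6: 3·23 + 5·11 + 2·16.9 = 157.8
P7: 3·65 + 5·11 + 2·19.2 = 288.4
P8: 3·24 + 5·8 + 2·18.8 = 149.6
P9: 3·17 + 5·35 + 2·13.7 = 253.4
P10: 3·32 + 5·28 + 2·25.8 = 287.6
Lowest: P1 at 84.8.

P1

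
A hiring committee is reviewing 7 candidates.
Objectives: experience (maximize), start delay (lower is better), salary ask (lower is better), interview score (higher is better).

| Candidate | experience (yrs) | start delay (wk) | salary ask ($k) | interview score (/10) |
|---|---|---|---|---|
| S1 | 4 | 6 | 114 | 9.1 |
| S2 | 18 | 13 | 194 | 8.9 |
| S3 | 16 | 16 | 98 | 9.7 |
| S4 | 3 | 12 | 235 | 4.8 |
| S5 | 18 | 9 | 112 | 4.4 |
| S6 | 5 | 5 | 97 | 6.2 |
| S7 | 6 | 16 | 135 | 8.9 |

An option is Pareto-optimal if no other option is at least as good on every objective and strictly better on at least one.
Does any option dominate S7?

Yes

S3 vs S7: experience 16≥6, start delay 16≤16, salary ask 98≤135, interview score 9.7≥8.9 — S3 is at least as good on every objective and strictly better on at least one, so S3 dominates S7.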